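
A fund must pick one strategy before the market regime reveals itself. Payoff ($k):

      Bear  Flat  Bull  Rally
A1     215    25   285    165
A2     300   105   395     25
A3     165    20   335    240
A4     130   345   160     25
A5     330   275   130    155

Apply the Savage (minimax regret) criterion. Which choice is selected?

Column bests: Bear=330, Flat=345, Bull=395, Rally=240.
A1 regrets: 115, 320, 110, 75 → max 320
A2 regrets: 30, 240, 0, 215 → max 240
A3 regrets: 165, 325, 60, 0 → max 325
A4 regrets: 200, 0, 235, 215 → max 235
A5 regrets: 0, 70, 265, 85 → max 265
Smallest max regret = 235 → A4.

A4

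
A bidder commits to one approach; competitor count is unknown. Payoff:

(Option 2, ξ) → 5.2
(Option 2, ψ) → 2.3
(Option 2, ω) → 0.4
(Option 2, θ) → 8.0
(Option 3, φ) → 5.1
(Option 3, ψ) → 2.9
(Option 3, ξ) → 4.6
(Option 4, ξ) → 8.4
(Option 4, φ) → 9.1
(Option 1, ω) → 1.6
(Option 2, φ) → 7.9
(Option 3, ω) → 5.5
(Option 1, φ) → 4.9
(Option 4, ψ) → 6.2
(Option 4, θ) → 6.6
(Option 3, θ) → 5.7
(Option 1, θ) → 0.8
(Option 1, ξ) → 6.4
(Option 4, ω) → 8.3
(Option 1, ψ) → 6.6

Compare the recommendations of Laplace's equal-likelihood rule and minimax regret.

Row averages: Option 1=4.06, Option 2=4.76, Option 3=4.76, Option 4=7.72
Highest average = 7.72 → Option 4.
Column bests: θ=8.0, φ=9.1, ψ=6.6, ω=8.3, ξ=8.4.
Option 1 regrets: 7.2, 4.2, 0.0, 6.7, 2.0 → max 7.2
Option 2 regrets: 0.0, 1.2, 4.3, 7.9, 3.2 → max 7.9
Option 3 regrets: 2.3, 4.0, 3.7, 2.8, 3.8 → max 4.0
Option 4 regrets: 1.4, 0.0, 0.4, 0.0, 0.0 → max 1.4
Smallest max regret = 1.4 → Option 4.

laplace → Option 4; minimax regret → Option 4 (agree)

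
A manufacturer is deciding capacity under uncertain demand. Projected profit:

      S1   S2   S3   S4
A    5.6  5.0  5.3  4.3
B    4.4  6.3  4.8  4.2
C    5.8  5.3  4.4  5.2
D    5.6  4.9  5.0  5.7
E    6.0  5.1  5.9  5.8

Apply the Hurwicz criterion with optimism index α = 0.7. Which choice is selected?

A: 0.7·5.6 + 0.3·4.3 = 5.21
B: 0.7·6.3 + 0.3·4.2 = 5.67
C: 0.7·5.8 + 0.3·4.4 = 5.38
D: 0.7·5.7 + 0.3·4.9 = 5.46
E: 0.7·6.0 + 0.3·5.1 = 5.73
Highest Hurwicz score = 5.73 → E.

E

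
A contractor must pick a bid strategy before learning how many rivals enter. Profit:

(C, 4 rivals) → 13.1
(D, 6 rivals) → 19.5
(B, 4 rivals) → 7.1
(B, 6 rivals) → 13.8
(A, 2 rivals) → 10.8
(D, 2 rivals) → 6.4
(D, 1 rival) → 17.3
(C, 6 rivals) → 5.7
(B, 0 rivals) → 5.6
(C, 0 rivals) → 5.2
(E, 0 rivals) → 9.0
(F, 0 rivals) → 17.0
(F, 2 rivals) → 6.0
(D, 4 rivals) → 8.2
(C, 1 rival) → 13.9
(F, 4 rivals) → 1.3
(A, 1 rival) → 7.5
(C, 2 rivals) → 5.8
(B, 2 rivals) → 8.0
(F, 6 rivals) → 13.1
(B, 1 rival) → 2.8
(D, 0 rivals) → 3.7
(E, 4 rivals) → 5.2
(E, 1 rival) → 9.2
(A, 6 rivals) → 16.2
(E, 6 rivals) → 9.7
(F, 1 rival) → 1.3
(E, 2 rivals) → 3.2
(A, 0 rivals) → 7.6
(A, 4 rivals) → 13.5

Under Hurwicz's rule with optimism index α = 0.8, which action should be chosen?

A: 0.8·16.2 + 0.2·7.5 = 14.46
B: 0.8·13.8 + 0.2·2.8 = 11.6
C: 0.8·13.9 + 0.2·5.2 = 12.16
D: 0.8·19.5 + 0.2·3.7 = 16.34
E: 0.8·9.7 + 0.2·3.2 = 8.4
F: 0.8·17.0 + 0.2·1.3 = 13.86
Highest Hurwicz score = 16.34 → D.

D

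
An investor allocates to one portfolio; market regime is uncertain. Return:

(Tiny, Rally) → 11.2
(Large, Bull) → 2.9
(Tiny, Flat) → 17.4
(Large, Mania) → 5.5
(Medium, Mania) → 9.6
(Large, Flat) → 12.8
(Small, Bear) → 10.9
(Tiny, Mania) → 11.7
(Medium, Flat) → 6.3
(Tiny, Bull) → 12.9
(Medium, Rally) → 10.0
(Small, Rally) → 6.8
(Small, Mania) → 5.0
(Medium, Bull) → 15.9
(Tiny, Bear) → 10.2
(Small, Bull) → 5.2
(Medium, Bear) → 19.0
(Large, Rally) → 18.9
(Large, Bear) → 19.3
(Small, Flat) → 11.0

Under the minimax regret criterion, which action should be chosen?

Column bests: Bear=19.3, Flat=17.4, Bull=15.9, Rally=18.9, Mania=11.7.
Tiny regrets: 9.1, 0.0, 3.0, 7.7, 0.0 → max 9.1
Small regrets: 8.4, 6.4, 10.7, 12.1, 6.7 → max 12.1
Medium regrets: 0.3, 11.1, 0.0, 8.9, 2.1 → max 11.1
Large regrets: 0.0, 4.6, 13.0, 0.0, 6.2 → max 13.0
Smallest max regret = 9.1 → Tiny.

Tiny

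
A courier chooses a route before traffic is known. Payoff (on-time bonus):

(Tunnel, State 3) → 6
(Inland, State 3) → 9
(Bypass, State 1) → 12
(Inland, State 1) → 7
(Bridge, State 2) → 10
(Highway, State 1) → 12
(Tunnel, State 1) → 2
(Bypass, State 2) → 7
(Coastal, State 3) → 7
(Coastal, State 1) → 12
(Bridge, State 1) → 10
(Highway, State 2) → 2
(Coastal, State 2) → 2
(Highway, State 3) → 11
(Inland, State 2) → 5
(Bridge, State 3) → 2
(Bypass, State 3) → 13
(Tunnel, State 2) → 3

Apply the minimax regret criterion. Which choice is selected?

Bypass

Column bests: State 1=12, State 2=10, State 3=13.
Coastal regrets: 0, 8, 6 → max 8
Tunnel regrets: 10, 7, 7 → max 10
Highway regrets: 0, 8, 2 → max 8
Bridge regrets: 2, 0, 11 → max 11
Bypass regrets: 0, 3, 0 → max 3
Inland regrets: 5, 5, 4 → max 5
Smallest max regret = 3 → Bypass.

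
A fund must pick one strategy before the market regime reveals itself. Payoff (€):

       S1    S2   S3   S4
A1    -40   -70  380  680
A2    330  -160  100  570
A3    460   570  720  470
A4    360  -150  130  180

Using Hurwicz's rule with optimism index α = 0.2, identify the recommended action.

A3

A1: 0.2·680 + 0.8·(-70) = 80
A2: 0.2·570 + 0.8·(-160) = -14
A3: 0.2·720 + 0.8·460 = 512
A4: 0.2·360 + 0.8·(-150) = -48
Highest Hurwicz score = 512 → A3.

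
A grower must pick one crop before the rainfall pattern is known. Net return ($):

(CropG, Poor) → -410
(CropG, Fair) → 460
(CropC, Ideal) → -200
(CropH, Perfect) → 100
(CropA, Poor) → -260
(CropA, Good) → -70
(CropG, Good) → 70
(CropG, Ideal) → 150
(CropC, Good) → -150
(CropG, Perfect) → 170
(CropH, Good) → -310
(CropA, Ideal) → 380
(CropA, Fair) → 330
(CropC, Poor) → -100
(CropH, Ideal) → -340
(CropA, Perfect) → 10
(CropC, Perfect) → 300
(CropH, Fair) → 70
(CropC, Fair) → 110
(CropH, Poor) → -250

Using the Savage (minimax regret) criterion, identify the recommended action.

CropA

Column bests: Poor=-100, Fair=460, Good=70, Ideal=380, Perfect=300.
CropH regrets: 150, 390, 380, 720, 200 → max 720
CropC regrets: 0, 350, 220, 580, 0 → max 580
CropA regrets: 160, 130, 140, 0, 290 → max 290
CropG regrets: 310, 0, 0, 230, 130 → max 310
Smallest max regret = 290 → CropA.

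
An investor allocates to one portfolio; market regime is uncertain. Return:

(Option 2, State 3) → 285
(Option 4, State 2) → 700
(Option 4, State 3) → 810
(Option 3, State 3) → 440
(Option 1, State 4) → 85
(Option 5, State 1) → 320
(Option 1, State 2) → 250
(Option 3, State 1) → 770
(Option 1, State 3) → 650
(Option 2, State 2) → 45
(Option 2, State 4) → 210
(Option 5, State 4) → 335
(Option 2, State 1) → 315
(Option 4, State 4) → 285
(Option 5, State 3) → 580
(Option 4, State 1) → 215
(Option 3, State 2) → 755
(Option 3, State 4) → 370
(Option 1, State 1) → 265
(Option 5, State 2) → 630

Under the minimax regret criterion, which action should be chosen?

Option 3

Column bests: State 1=770, State 2=755, State 3=810, State 4=370.
Option 1 regrets: 505, 505, 160, 285 → max 505
Option 2 regrets: 455, 710, 525, 160 → max 710
Option 3 regrets: 0, 0, 370, 0 → max 370
Option 4 regrets: 555, 55, 0, 85 → max 555
Option 5 regrets: 450, 125, 230, 35 → max 450
Smallest max regret = 370 → Option 3.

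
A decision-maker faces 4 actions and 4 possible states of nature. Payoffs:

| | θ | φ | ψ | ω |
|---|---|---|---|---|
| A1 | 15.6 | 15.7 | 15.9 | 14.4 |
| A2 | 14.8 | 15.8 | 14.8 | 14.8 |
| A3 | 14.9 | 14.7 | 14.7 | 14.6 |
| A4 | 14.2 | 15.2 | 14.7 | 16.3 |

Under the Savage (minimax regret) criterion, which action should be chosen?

A4

Column bests: θ=15.6, φ=15.8, ψ=15.9, ω=16.3.
A1 regrets: 0.0, 0.1, 0.0, 1.9 → max 1.9
A2 regrets: 0.8, 0.0, 1.1, 1.5 → max 1.5
A3 regrets: 0.7, 1.1, 1.2, 1.7 → max 1.7
A4 regrets: 1.4, 0.6, 1.2, 0.0 → max 1.4
Smallest max regret = 1.4 → A4.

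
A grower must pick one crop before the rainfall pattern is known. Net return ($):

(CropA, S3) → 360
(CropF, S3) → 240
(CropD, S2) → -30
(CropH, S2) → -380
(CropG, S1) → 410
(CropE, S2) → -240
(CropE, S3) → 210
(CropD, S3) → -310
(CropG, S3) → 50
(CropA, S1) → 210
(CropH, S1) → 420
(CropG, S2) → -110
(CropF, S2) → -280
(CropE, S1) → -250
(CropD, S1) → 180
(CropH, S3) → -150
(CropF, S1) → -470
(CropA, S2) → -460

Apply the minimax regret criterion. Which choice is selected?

CropG

Column bests: S1=420, S2=-30, S3=360.
CropE regrets: 670, 210, 150 → max 670
CropD regrets: 240, 0, 670 → max 670
CropH regrets: 0, 350, 510 → max 510
CropG regrets: 10, 80, 310 → max 310
CropA regrets: 210, 430, 0 → max 430
CropF regrets: 890, 250, 120 → max 890
Smallest max regret = 310 → CropG.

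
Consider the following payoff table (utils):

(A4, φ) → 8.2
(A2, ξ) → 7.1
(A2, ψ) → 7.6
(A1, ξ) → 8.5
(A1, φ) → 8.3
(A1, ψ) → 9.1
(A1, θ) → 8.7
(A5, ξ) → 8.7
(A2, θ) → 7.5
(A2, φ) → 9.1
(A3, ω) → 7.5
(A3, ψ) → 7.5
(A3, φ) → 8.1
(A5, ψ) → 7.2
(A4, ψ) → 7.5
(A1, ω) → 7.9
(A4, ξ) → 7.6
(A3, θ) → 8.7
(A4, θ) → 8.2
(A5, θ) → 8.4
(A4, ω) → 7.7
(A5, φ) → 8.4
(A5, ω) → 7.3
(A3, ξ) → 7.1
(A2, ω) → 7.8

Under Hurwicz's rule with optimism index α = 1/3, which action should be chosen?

A1: 1/3·9.1 + 2/3·7.9 = 8.3
A2: 1/3·9.1 + 2/3·7.1 = 233/30
A3: 1/3·8.7 + 2/3·7.1 = 229/30
A4: 1/3·8.2 + 2/3·7.5 = 116/15
A5: 1/3·8.7 + 2/3·7.2 = 7.7
Highest Hurwicz score = 8.3 → A1.

A1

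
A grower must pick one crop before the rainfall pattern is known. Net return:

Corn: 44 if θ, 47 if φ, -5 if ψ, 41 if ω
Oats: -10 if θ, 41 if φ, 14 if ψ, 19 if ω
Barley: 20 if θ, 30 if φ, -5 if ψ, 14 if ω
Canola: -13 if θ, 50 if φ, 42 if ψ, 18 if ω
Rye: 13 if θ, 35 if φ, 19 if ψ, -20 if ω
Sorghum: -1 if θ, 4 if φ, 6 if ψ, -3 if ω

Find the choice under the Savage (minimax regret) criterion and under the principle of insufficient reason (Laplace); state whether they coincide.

minimax regret → Sorghum; laplace → Corn (disagree)

Column bests: θ=44, φ=50, ψ=42, ω=41.
Corn regrets: 0, 3, 47, 0 → max 47
Oats regrets: 54, 9, 28, 22 → max 54
Barley regrets: 24, 20, 47, 27 → max 47
Canola regrets: 57, 0, 0, 23 → max 57
Rye regrets: 31, 15, 23, 61 → max 61
Sorghum regrets: 45, 46, 36, 44 → max 46
Smallest max regret = 46 → Sorghum.
Row averages: Corn=31.75, Oats=16, Barley=14.75, Canola=24.25, Rye=11.75, Sorghum=1.5
Highest average = 31.75 → Corn.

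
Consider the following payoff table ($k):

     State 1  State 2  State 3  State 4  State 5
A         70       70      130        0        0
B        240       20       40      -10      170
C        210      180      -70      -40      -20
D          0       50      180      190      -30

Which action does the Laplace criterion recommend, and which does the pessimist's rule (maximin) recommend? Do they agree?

laplace → B; maximin → A (disagree)

Row averages: A=54, B=92, C=52, D=78
Highest average = 92 → B.
Row minima: A=0, B=-10, C=-70, D=-30
Best worst-case = 0 → A.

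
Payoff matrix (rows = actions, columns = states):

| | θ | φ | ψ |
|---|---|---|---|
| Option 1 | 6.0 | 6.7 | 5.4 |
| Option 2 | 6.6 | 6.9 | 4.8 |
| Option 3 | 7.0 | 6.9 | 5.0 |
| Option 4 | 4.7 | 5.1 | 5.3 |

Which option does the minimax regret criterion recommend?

Option 3

Column bests: θ=7.0, φ=6.9, ψ=5.4.
Option 1 regrets: 1.0, 0.2, 0.0 → max 1.0
Option 2 regrets: 0.4, 0.0, 0.6 → max 0.6
Option 3 regrets: 0.0, 0.0, 0.4 → max 0.4
Option 4 regrets: 2.3, 1.8, 0.1 → max 2.3
Smallest max regret = 0.4 → Option 3.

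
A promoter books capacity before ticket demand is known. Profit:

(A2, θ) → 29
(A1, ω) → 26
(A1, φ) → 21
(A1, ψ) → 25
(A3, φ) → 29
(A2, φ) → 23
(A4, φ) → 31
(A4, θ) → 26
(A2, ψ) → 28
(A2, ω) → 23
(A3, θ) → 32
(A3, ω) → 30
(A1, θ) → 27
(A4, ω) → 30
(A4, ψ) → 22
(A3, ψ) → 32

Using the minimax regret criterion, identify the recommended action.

Column bests: θ=32, φ=31, ψ=32, ω=30.
A1 regrets: 5, 10, 7, 4 → max 10
A2 regrets: 3, 8, 4, 7 → max 8
A3 regrets: 0, 2, 0, 0 → max 2
A4 regrets: 6, 0, 10, 0 → max 10
Smallest max regret = 2 → A3.

A3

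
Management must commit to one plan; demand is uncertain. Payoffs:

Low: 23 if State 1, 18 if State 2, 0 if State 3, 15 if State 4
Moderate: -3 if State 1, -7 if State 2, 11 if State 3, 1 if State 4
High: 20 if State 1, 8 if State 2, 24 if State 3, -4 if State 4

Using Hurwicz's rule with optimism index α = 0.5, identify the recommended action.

Low

Low: 0.5·23 + 0.5·0 = 11.5
Moderate: 0.5·11 + 0.5·(-7) = 2
High: 0.5·24 + 0.5·(-4) = 10
Highest Hurwicz score = 11.5 → Low.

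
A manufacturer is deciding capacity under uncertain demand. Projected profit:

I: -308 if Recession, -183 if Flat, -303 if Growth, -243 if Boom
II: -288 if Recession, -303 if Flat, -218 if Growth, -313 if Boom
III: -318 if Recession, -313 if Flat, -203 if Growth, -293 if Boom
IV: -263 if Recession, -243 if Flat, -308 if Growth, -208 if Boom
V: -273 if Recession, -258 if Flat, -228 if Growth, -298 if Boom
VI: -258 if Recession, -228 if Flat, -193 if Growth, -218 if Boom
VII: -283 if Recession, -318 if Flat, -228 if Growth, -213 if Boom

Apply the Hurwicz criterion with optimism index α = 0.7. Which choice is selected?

VI

I: 0.7·(-183) + 0.3·(-308) = -220.5
II: 0.7·(-218) + 0.3·(-313) = -246.5
III: 0.7·(-203) + 0.3·(-318) = -237.5
IV: 0.7·(-208) + 0.3·(-308) = -238
V: 0.7·(-228) + 0.3·(-298) = -249
VI: 0.7·(-193) + 0.3·(-258) = -212.5
VII: 0.7·(-213) + 0.3·(-318) = -244.5
Highest Hurwicz score = -212.5 → VI.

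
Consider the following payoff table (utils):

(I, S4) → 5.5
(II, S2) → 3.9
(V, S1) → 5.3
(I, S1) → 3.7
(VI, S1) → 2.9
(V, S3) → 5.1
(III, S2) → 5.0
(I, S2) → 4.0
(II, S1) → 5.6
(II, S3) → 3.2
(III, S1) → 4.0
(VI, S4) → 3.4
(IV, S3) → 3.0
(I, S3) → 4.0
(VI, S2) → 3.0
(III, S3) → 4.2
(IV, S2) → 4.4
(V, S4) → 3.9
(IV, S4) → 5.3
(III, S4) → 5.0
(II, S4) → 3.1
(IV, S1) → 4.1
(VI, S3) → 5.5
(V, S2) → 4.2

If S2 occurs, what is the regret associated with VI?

2.0

Best payoff under S2 is 5.0.
Regret = 5.0 − 3.0 = 2.0.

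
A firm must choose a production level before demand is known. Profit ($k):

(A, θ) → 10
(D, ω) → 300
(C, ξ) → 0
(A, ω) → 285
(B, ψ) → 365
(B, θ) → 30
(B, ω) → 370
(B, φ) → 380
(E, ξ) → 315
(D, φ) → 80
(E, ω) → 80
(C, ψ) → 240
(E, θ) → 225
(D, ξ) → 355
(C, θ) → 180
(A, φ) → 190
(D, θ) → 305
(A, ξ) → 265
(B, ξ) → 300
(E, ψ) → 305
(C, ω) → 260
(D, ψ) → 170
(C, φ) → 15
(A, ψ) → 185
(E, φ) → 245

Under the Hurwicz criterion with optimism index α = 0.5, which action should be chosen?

D

A: 0.5·285 + 0.5·10 = 147.5
B: 0.5·380 + 0.5·30 = 205
C: 0.5·260 + 0.5·0 = 130
D: 0.5·355 + 0.5·80 = 217.5
E: 0.5·315 + 0.5·80 = 197.5
Highest Hurwicz score = 217.5 → D.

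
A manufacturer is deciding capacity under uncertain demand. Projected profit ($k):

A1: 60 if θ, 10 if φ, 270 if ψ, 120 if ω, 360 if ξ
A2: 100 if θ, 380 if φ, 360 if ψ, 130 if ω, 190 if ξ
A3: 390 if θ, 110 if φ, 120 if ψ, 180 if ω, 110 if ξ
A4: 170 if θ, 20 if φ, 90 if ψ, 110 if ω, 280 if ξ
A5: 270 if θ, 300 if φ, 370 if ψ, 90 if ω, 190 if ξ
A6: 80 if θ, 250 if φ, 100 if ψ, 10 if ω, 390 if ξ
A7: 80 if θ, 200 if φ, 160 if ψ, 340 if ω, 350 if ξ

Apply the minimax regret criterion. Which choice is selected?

Column bests: θ=390, φ=380, ψ=370, ω=340, ξ=390.
A1 regrets: 330, 370, 100, 220, 30 → max 370
A2 regrets: 290, 0, 10, 210, 200 → max 290
A3 regrets: 0, 270, 250, 160, 280 → max 280
A4 regrets: 220, 360, 280, 230, 110 → max 360
A5 regrets: 120, 80, 0, 250, 200 → max 250
A6 regrets: 310, 130, 270, 330, 0 → max 330
A7 regrets: 310, 180, 210, 0, 40 → max 310
Smallest max regret = 250 → A5.

A5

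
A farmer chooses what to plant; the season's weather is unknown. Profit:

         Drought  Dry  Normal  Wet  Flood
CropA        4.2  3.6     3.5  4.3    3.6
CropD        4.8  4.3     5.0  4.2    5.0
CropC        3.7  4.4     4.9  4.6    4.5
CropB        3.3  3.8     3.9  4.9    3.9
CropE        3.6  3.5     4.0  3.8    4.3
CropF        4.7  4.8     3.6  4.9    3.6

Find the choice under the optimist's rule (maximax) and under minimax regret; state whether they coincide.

maximax → CropD; minimax regret → CropD (agree)

Row maxima: CropA=4.3, CropD=5.0, CropC=4.9, CropB=4.9, CropE=4.3, CropF=4.9
Best best-case = 5.0 → CropD.
Column bests: Drought=4.8, Dry=4.8, Normal=5.0, Wet=4.9, Flood=5.0.
CropA regrets: 0.6, 1.2, 1.5, 0.6, 1.4 → max 1.5
CropD regrets: 0.0, 0.5, 0.0, 0.7, 0.0 → max 0.7
CropC regrets: 1.1, 0.4, 0.1, 0.3, 0.5 → max 1.1
CropB regrets: 1.5, 1.0, 1.1, 0.0, 1.1 → max 1.5
CropE regrets: 1.2, 1.3, 1.0, 1.1, 0.7 → max 1.3
CropF regrets: 0.1, 0.0, 1.4, 0.0, 1.4 → max 1.4
Smallest max regret = 0.7 → CropD.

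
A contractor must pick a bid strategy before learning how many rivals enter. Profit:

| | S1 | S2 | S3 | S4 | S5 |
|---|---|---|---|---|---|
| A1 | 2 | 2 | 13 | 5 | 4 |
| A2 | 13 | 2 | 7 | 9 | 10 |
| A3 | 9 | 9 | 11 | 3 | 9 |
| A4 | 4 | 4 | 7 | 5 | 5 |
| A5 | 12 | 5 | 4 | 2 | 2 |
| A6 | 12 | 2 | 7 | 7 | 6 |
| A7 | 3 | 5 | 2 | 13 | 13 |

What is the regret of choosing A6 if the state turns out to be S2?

Best payoff under S2 is 9.
Regret = 9 − 2 = 7.

7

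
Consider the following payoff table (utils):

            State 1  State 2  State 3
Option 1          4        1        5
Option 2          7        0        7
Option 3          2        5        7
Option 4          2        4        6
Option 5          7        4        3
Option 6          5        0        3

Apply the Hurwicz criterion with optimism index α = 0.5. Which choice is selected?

Option 1: 0.5·5 + 0.5·1 = 3
Option 2: 0.5·7 + 0.5·0 = 3.5
Option 3: 0.5·7 + 0.5·2 = 4.5
Option 4: 0.5·6 + 0.5·2 = 4
Option 5: 0.5·7 + 0.5·3 = 5
Option 6: 0.5·5 + 0.5·0 = 2.5
Highest Hurwicz score = 5 → Option 5.

Option 5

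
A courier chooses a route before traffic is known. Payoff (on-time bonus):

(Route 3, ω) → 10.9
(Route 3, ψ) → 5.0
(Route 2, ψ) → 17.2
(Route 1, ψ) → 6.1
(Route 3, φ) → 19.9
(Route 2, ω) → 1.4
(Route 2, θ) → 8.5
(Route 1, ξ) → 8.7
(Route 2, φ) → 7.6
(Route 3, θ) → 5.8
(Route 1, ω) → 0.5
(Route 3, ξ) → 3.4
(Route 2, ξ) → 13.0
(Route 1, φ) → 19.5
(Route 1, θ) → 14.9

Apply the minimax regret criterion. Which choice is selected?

Column bests: θ=14.9, φ=19.9, ψ=17.2, ω=10.9, ξ=13.0.
Route 1 regrets: 0.0, 0.4, 11.1, 10.4, 4.3 → max 11.1
Route 2 regrets: 6.4, 12.3, 0.0, 9.5, 0.0 → max 12.3
Route 3 regrets: 9.1, 0.0, 12.2, 0.0, 9.6 → max 12.2
Smallest max regret = 11.1 → Route 1.

Route 1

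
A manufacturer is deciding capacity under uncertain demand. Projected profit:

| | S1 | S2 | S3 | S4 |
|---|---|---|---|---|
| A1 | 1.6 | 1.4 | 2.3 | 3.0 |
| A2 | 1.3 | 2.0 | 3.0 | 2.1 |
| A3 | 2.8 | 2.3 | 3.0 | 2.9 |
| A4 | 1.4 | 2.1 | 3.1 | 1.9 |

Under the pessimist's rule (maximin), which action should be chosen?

A3

Row minima: A1=1.4, A2=1.3, A3=2.3, A4=1.4
Best worst-case = 2.3 → A3.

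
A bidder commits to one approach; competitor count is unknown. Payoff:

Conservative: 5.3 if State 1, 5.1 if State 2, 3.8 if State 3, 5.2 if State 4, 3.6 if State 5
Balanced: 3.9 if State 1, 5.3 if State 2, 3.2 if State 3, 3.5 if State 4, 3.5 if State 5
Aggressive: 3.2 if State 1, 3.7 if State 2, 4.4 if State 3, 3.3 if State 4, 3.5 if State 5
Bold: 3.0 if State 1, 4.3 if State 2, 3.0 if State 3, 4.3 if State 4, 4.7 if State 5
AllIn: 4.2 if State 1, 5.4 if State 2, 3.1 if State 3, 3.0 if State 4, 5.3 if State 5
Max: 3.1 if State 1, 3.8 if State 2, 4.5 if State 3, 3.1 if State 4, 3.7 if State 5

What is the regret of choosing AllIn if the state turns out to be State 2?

Best payoff under State 2 is 5.4.
Regret = 5.4 − 5.4 = 0.0.

0.0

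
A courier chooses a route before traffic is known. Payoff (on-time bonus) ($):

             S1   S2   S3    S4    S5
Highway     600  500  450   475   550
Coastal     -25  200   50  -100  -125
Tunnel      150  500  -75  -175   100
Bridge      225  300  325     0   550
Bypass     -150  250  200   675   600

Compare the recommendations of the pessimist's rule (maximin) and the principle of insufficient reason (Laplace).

maximin → Highway; laplace → Highway (agree)

Row minima: Highway=450, Coastal=-125, Tunnel=-175, Bridge=0, Bypass=-150
Best worst-case = 450 → Highway.
Row averages: Highway=515, Coastal=0, Tunnel=100, Bridge=280, Bypass=315
Highest average = 515 → Highway.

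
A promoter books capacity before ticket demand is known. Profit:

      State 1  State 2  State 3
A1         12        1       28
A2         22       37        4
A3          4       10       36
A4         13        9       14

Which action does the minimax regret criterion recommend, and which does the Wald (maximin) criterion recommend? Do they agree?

minimax regret → A3; maximin → A4 (disagree)

Column bests: State 1=22, State 2=37, State 3=36.
A1 regrets: 10, 36, 8 → max 36
A2 regrets: 0, 0, 32 → max 32
A3 regrets: 18, 27, 0 → max 27
A4 regrets: 9, 28, 22 → max 28
Smallest max regret = 27 → A3.
Row minima: A1=1, A2=4, A3=4, A4=9
Best worst-case = 9 → A4.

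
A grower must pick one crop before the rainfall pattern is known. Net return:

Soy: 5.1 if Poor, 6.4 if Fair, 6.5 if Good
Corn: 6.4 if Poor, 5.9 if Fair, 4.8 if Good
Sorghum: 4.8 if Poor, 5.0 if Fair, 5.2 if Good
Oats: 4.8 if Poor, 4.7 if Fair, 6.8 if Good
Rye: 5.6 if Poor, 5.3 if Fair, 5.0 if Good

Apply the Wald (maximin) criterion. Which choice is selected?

Row minima: Soy=5.1, Corn=4.8, Sorghum=4.8, Oats=4.7, Rye=5.0
Best worst-case = 5.1 → Soy.

Soy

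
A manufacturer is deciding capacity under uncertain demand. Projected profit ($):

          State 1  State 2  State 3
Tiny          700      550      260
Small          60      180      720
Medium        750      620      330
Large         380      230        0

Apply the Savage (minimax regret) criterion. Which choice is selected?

Medium

Column bests: State 1=750, State 2=620, State 3=720.
Tiny regrets: 50, 70, 460 → max 460
Small regrets: 690, 440, 0 → max 690
Medium regrets: 0, 0, 390 → max 390
Large regrets: 370, 390, 720 → max 720
Smallest max regret = 390 → Medium.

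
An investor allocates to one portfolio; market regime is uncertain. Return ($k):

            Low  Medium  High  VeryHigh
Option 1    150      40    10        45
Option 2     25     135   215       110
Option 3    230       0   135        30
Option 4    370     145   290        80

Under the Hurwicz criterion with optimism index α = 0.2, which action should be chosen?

Option 1: 0.2·150 + 0.8·10 = 38
Option 2: 0.2·215 + 0.8·25 = 63
Option 3: 0.2·230 + 0.8·0 = 46
Option 4: 0.2·370 + 0.8·80 = 138
Highest Hurwicz score = 138 → Option 4.

Option 4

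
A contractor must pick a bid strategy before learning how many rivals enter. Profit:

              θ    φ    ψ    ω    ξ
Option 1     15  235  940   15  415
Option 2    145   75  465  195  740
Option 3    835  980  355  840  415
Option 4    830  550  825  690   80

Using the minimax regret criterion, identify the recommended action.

Column bests: θ=835, φ=980, ψ=940, ω=840, ξ=740.
Option 1 regrets: 820, 745, 0, 825, 325 → max 825
Option 2 regrets: 690, 905, 475, 645, 0 → max 905
Option 3 regrets: 0, 0, 585, 0, 325 → max 585
Option 4 regrets: 5, 430, 115, 150, 660 → max 660
Smallest max regret = 585 → Option 3.

Option 3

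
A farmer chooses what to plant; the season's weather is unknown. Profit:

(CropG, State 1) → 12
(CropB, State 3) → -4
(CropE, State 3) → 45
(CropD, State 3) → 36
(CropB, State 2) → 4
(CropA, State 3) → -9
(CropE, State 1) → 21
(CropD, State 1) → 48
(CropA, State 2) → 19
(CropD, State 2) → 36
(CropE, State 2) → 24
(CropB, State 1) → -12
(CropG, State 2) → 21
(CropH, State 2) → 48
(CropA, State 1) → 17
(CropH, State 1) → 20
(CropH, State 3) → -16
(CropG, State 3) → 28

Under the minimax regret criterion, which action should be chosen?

CropD

Column bests: State 1=48, State 2=48, State 3=45.
CropA regrets: 31, 29, 54 → max 54
CropB regrets: 60, 44, 49 → max 60
CropG regrets: 36, 27, 17 → max 36
CropD regrets: 0, 12, 9 → max 12
CropH regrets: 28, 0, 61 → max 61
CropE regrets: 27, 24, 0 → max 27
Smallest max regret = 12 → CropD.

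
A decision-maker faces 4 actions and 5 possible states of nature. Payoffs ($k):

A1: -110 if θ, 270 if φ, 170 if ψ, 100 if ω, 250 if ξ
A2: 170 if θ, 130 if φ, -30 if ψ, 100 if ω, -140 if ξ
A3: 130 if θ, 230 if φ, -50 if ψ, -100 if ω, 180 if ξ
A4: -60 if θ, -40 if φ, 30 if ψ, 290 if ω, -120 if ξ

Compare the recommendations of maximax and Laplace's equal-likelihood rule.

Row maxima: A1=270, A2=170, A3=230, A4=290
Best best-case = 290 → A4.
Row averages: A1=136, A2=46, A3=78, A4=20
Highest average = 136 → A1.

maximax → A4; laplace → A1 (disagree)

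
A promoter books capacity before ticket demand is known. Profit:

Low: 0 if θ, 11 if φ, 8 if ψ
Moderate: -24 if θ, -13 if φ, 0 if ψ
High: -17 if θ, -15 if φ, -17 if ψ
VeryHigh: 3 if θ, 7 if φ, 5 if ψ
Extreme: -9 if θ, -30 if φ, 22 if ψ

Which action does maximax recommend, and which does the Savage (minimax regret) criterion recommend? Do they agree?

Row maxima: Low=11, Moderate=0, High=-15, VeryHigh=7, Extreme=22
Best best-case = 22 → Extreme.
Column bests: θ=3, φ=11, ψ=22.
Low regrets: 3, 0, 14 → max 14
Moderate regrets: 27, 24, 22 → max 27
High regrets: 20, 26, 39 → max 39
VeryHigh regrets: 0, 4, 17 → max 17
Extreme regrets: 12, 41, 0 → max 41
Smallest max regret = 14 → Low.

maximax → Extreme; minimax regret → Low (disagree)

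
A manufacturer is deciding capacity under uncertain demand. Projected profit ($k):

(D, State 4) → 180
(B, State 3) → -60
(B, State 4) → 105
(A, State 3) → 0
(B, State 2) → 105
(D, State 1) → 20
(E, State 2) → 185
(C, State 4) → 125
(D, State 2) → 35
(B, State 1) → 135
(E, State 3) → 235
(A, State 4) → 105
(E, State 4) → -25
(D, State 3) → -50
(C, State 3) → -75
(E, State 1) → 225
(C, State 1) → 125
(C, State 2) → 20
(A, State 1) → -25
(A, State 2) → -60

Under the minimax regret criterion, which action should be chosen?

E

Column bests: State 1=225, State 2=185, State 3=235, State 4=180.
A regrets: 250, 245, 235, 75 → max 250
B regrets: 90, 80, 295, 75 → max 295
C regrets: 100, 165, 310, 55 → max 310
D regrets: 205, 150, 285, 0 → max 285
E regrets: 0, 0, 0, 205 → max 205
Smallest max regret = 205 → E.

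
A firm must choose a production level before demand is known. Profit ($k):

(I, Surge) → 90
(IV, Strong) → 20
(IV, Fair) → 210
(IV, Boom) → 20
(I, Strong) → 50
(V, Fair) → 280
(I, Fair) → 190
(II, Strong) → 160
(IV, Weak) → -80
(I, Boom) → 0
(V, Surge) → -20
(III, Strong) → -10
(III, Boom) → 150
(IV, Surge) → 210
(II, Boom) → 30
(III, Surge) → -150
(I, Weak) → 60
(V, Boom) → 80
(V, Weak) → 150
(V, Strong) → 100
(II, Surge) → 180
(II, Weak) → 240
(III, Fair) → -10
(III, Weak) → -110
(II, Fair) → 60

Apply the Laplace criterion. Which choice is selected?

II

Row averages: I=78, II=134, III=-26, IV=76, V=118
Highest average = 134 → II.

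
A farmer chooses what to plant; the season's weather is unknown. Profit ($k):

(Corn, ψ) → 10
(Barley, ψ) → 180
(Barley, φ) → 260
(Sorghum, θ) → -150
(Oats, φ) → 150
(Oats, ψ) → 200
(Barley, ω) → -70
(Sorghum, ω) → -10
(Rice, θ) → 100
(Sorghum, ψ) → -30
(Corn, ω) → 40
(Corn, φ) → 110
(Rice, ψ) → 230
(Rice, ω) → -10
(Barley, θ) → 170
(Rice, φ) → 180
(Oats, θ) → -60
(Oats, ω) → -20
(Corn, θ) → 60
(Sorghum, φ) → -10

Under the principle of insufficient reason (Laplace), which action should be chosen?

Row averages: Corn=55, Rice=125, Sorghum=-50, Oats=67.5, Barley=135
Highest average = 135 → Barley.

Barley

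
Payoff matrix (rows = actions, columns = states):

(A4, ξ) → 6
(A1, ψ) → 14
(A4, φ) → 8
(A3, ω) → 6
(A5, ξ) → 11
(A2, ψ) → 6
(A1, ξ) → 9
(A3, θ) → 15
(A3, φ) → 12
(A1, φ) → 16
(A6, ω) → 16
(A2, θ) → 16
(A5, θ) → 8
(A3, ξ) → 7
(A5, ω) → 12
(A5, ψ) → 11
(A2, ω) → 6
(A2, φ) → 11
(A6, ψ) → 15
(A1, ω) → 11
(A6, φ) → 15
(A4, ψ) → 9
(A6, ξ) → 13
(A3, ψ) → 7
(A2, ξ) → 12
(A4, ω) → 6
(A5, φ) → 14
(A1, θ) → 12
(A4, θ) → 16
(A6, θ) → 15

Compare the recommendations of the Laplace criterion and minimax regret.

laplace → A6; minimax regret → A6 (agree)

Row averages: A1=12.4, A2=10.2, A3=9.4, A4=9, A5=11.2, A6=14.8
Highest average = 14.8 → A6.
Column bests: θ=16, φ=16, ψ=15, ω=16, ξ=13.
A1 regrets: 4, 0, 1, 5, 4 → max 5
A2 regrets: 0, 5, 9, 10, 1 → max 10
A3 regrets: 1, 4, 8, 10, 6 → max 10
A4 regrets: 0, 8, 6, 10, 7 → max 10
A5 regrets: 8, 2, 4, 4, 2 → max 8
A6 regrets: 1, 1, 0, 0, 0 → max 1
Smallest max regret = 1 → A6.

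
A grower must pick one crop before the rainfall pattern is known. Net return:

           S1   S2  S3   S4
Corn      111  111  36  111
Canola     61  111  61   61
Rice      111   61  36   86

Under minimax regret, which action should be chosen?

Column bests: S1=111, S2=111, S3=61, S4=111.
Corn regrets: 0, 0, 25, 0 → max 25
Canola regrets: 50, 0, 0, 50 → max 50
Rice regrets: 0, 50, 25, 25 → max 50
Smallest max regret = 25 → Corn.

Corn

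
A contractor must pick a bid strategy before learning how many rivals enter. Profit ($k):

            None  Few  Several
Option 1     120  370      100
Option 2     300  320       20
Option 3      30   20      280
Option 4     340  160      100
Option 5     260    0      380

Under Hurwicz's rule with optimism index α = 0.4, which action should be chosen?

Option 1: 0.4·370 + 0.6·100 = 208
Option 2: 0.4·320 + 0.6·20 = 140
Option 3: 0.4·280 + 0.6·20 = 124
Option 4: 0.4·340 + 0.6·100 = 196
Option 5: 0.4·380 + 0.6·0 = 152
Highest Hurwicz score = 208 → Option 1.

Option 1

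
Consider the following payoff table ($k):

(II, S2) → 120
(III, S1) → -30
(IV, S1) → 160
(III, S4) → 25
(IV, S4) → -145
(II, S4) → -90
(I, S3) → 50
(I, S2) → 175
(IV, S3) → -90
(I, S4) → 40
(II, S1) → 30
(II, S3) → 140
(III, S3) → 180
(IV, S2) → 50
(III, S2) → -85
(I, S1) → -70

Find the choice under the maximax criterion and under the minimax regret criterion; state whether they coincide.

maximax → III; minimax regret → II (disagree)

Row maxima: I=175, II=140, III=180, IV=160
Best best-case = 180 → III.
Column bests: S1=160, S2=175, S3=180, S4=40.
I regrets: 230, 0, 130, 0 → max 230
II regrets: 130, 55, 40, 130 → max 130
III regrets: 190, 260, 0, 15 → max 260
IV regrets: 0, 125, 270, 185 → max 270
Smallest max regret = 130 → II.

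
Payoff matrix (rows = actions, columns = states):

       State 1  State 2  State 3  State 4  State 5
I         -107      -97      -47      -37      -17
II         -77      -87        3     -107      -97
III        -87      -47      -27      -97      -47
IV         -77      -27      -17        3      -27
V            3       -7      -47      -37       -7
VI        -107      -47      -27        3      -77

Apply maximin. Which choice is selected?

Row minima: I=-107, II=-107, III=-97, IV=-77, V=-47, VI=-107
Best worst-case = -47 → V.

V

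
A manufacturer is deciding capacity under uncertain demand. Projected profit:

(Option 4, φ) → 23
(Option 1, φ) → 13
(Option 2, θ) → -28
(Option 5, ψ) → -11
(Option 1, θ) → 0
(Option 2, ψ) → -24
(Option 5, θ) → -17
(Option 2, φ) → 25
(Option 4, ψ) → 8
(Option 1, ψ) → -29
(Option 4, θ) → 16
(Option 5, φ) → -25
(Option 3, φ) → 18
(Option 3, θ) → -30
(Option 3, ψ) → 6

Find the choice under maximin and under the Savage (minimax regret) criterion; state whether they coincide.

Row minima: Option 1=-29, Option 2=-28, Option 3=-30, Option 4=8, Option 5=-25
Best worst-case = 8 → Option 4.
Column bests: θ=16, φ=25, ψ=8.
Option 1 regrets: 16, 12, 37 → max 37
Option 2 regrets: 44, 0, 32 → max 44
Option 3 regrets: 46, 7, 2 → max 46
Option 4 regrets: 0, 2, 0 → max 2
Option 5 regrets: 33, 50, 19 → max 50
Smallest max regret = 2 → Option 4.

maximin → Option 4; minimax regret → Option 4 (agree)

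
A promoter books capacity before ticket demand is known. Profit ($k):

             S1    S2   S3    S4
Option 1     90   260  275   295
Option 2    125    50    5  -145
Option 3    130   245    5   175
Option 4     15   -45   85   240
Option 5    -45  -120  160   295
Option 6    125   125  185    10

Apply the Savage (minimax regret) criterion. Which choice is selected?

Option 1

Column bests: S1=130, S2=260, S3=275, S4=295.
Option 1 regrets: 40, 0, 0, 0 → max 40
Option 2 regrets: 5, 210, 270, 440 → max 440
Option 3 regrets: 0, 15, 270, 120 → max 270
Option 4 regrets: 115, 305, 190, 55 → max 305
Option 5 regrets: 175, 380, 115, 0 → max 380
Option 6 regrets: 5, 135, 90, 285 → max 285
Smallest max regret = 40 → Option 1.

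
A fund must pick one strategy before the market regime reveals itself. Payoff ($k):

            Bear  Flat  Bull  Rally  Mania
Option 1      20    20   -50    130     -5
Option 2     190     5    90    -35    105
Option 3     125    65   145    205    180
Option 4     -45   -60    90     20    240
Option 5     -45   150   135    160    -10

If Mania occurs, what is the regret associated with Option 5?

Best payoff under Mania is 240.
Regret = 240 − (-10) = 250.

250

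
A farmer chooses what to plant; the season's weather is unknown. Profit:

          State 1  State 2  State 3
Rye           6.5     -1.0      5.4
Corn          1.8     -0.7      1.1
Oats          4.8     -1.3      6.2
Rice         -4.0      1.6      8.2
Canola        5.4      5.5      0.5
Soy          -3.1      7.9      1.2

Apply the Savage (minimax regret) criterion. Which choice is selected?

Canola

Column bests: State 1=6.5, State 2=7.9, State 3=8.2.
Rye regrets: 0.0, 8.9, 2.8 → max 8.9
Corn regrets: 4.7, 8.6, 7.1 → max 8.6
Oats regrets: 1.7, 9.2, 2.0 → max 9.2
Rice regrets: 10.5, 6.3, 0.0 → max 10.5
Canola regrets: 1.1, 2.4, 7.7 → max 7.7
Soy regrets: 9.6, 0.0, 7.0 → max 9.6
Smallest max regret = 7.7 → Canola.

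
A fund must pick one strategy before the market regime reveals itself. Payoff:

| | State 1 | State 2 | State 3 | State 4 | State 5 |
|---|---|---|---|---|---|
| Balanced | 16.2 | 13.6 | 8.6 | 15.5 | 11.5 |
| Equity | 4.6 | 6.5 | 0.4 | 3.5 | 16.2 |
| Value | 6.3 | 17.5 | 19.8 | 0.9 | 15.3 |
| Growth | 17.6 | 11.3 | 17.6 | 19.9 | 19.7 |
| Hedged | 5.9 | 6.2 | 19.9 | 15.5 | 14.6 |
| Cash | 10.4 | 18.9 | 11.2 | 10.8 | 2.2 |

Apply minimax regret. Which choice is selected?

Growth

Column bests: State 1=17.6, State 2=18.9, State 3=19.9, State 4=19.9, State 5=19.7.
Balanced regrets: 1.4, 5.3, 11.3, 4.4, 8.2 → max 11.3
Equity regrets: 13.0, 12.4, 19.5, 16.4, 3.5 → max 19.5
Value regrets: 11.3, 1.4, 0.1, 19.0, 4.4 → max 19.0
Growth regrets: 0.0, 7.6, 2.3, 0.0, 0.0 → max 7.6
Hedged regrets: 11.7, 12.7, 0.0, 4.4, 5.1 → max 12.7
Cash regrets: 7.2, 0.0, 8.7, 9.1, 17.5 → max 17.5
Smallest max regret = 7.6 → Growth.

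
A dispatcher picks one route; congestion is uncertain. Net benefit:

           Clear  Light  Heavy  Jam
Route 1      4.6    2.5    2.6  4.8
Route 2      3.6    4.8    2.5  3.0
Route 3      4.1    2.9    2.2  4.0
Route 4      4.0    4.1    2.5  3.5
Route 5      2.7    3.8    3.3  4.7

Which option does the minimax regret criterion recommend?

Route 4

Column bests: Clear=4.6, Light=4.8, Heavy=3.3, Jam=4.8.
Route 1 regrets: 0.0, 2.3, 0.7, 0.0 → max 2.3
Route 2 regrets: 1.0, 0.0, 0.8, 1.8 → max 1.8
Route 3 regrets: 0.5, 1.9, 1.1, 0.8 → max 1.9
Route 4 regrets: 0.6, 0.7, 0.8, 1.3 → max 1.3
Route 5 regrets: 1.9, 1.0, 0.0, 0.1 → max 1.9
Smallest max regret = 1.3 → Route 4.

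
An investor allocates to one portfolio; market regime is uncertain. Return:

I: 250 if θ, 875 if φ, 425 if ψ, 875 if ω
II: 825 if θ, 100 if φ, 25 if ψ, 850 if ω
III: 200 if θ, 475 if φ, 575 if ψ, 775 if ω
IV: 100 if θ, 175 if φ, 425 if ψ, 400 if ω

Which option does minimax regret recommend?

Column bests: θ=825, φ=875, ψ=575, ω=875.
I regrets: 575, 0, 150, 0 → max 575
II regrets: 0, 775, 550, 25 → max 775
III regrets: 625, 400, 0, 100 → max 625
IV regrets: 725, 700, 150, 475 → max 725
Smallest max regret = 575 → I.

I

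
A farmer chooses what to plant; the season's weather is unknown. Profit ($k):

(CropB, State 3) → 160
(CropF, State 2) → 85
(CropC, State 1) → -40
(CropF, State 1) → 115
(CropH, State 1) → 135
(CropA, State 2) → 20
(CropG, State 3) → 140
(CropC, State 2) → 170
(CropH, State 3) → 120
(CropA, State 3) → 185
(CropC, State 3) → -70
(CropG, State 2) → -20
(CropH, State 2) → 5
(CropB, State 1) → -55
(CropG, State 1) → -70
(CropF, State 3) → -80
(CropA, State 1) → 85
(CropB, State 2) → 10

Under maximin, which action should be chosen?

Row minima: CropC=-70, CropA=20, CropF=-80, CropG=-70, CropH=5, CropB=-55
Best worst-case = 20 → CropA.

CropA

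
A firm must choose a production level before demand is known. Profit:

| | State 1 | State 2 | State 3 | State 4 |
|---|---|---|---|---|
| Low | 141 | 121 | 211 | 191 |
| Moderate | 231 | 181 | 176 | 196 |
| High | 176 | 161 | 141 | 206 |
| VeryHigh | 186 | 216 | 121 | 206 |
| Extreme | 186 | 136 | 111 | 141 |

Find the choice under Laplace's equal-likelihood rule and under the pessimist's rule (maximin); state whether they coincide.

laplace → Moderate; maximin → Moderate (agree)

Row averages: Low=166, Moderate=196, High=171, VeryHigh=182.25, Extreme=143.5
Highest average = 196 → Moderate.
Row minima: Low=121, Moderate=176, High=141, VeryHigh=121, Extreme=111
Best worst-case = 176 → Moderate.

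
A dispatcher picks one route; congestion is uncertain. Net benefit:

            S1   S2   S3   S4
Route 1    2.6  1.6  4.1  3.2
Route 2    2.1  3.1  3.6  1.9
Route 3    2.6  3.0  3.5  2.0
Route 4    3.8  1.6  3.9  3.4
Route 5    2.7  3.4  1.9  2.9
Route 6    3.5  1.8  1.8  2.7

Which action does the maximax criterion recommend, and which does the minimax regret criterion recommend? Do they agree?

maximax → Route 1; minimax regret → Route 3 (disagree)

Row maxima: Route 1=4.1, Route 2=3.6, Route 3=3.5, Route 4=3.9, Route 5=3.4, Route 6=3.5
Best best-case = 4.1 → Route 1.
Column bests: S1=3.8, S2=3.4, S3=4.1, S4=3.4.
Route 1 regrets: 1.2, 1.8, 0.0, 0.2 → max 1.8
Route 2 regrets: 1.7, 0.3, 0.5, 1.5 → max 1.7
Route 3 regrets: 1.2, 0.4, 0.6, 1.4 → max 1.4
Route 4 regrets: 0.0, 1.8, 0.2, 0.0 → max 1.8
Route 5 regrets: 1.1, 0.0, 2.2, 0.5 → max 2.2
Route 6 regrets: 0.3, 1.6, 2.3, 0.7 → max 2.3
Smallest max regret = 1.4 → Route 3.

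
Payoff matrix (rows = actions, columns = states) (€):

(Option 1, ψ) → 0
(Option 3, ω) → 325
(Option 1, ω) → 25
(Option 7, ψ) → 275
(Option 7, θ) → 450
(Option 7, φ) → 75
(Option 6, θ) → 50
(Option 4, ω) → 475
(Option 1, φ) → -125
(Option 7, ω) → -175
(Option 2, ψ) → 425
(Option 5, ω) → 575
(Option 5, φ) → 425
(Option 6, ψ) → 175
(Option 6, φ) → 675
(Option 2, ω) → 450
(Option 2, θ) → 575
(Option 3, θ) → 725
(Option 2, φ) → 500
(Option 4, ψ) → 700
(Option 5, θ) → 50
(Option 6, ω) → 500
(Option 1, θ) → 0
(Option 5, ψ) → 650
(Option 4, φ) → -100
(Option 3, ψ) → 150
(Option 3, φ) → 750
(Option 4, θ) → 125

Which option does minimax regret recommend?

Column bests: θ=725, φ=750, ψ=700, ω=575.
Option 1 regrets: 725, 875, 700, 550 → max 875
Option 2 regrets: 150, 250, 275, 125 → max 275
Option 3 regrets: 0, 0, 550, 250 → max 550
Option 4 regrets: 600, 850, 0, 100 → max 850
Option 5 regrets: 675, 325, 50, 0 → max 675
Option 6 regrets: 675, 75, 525, 75 → max 675
Option 7 regrets: 275, 675, 425, 750 → max 750
Smallest max regret = 275 → Option 2.

Option 2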